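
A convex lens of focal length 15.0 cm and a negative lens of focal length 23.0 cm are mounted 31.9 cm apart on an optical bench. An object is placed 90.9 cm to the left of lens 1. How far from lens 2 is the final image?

Lens 1: 1/d_i1 = 1/f₁ − 1/d_o1 = 1/(15.0) − 1/(90.9) = 0.05567, so d_i1 = 17.96 cm.
The intermediate image is 17.96 cm to the right of lens 1, which is 31.9 − (17.96) = 13.94 cm to the left of lens 2, so d_o2 = +13.94 cm.
Lens 2 is diverging, so f₂ = −23.0 cm.
Lens 2: 1/d_i2 = 1/f₂ − 1/d_o2 = 1/(-23.0) − 1/(13.94) = -0.1152, so d_i2 = -8.68 cm.
The final image is virtual, 8.68 cm to the left of lens 2 (overall magnification ≈ -0.12).

8.68 cm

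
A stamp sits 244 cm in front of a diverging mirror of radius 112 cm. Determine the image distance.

45.5 cm

f = R/2 = 112/2 = 56.00 cm; for a diverging mirror, f = -56.00 cm.
Mirror equation: 1/s_i = 1/f − 1/s_o = 1/(-56.00) − 1/(244) = -0.01786 − 0.004098 = -0.02196, so s_i = -45.5 cm.
The image is virtual, upright and reduced, behind the mirror.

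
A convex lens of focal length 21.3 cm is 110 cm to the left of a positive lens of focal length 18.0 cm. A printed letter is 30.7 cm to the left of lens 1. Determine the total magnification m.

Lens 1: 1/d_i1 = 1/(21.3) − 1/(30.7) = 0.01438, so d_i1 = 69.56 cm; m₁ = −d_i1/d_o1 = -2.266.
d_o2 = 110 − (69.56) = 40.44 cm.
Lens 2: 1/d_i2 = 1/(18.0) − 1/(40.44) = 0.03083, so d_i2 = 32.44 cm; m₂ = −d_i2/d_o2 = -0.8021.
m = m₁·m₂ = (-2.266)(-0.8021) = +1.82.

m = +1.82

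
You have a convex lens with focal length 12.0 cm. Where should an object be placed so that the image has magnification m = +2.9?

m = −d_i/d_o ⇒ d_i = −m·d_o.
1/f = 1/d_o + 1/d_i = 1/d_o − 1/(m·d_o) = (1 − 1/m)/d_o, so d_o = f(1 − 1/m) = (12.00)(1 − 1/(+2.9)) = 7.86 cm.

7.86 cm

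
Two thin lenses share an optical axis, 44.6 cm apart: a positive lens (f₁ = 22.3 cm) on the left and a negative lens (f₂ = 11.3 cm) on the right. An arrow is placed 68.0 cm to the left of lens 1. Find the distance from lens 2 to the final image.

Lens 1: 1/d_i1 = 1/f₁ − 1/d_o1 = 1/(22.3) − 1/(68.0) = 0.03014, so d_i1 = 33.18 cm.
The intermediate image is 33.18 cm to the right of lens 1, which is 44.6 − (33.18) = 11.42 cm to the left of lens 2, so d_o2 = +11.42 cm.
Lens 2 is diverging, so f₂ = −11.3 cm.
Lens 2: 1/d_i2 = 1/f₂ − 1/d_o2 = 1/(-11.3) − 1/(11.42) = -0.1761, so d_i2 = -5.68 cm.
The final image is virtual, 5.68 cm to the left of lens 2 (overall magnification ≈ -0.24).

5.68 cm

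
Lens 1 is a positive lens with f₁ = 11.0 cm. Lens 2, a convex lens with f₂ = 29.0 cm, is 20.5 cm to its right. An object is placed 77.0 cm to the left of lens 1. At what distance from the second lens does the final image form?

10.4 cm

Lens 1: 1/d_i1 = 1/f₁ − 1/d_o1 = 1/(11.0) − 1/(77.0) = 0.07792, so d_i1 = 12.83 cm.
The intermediate image is 12.83 cm to the right of lens 1, which is 20.5 − (12.83) = 7.670 cm to the left of lens 2, so d_o2 = +7.670 cm.
Lens 2: 1/d_i2 = 1/f₂ − 1/d_o2 = 1/(29.0) − 1/(7.670) = -0.09590, so d_i2 = -10.4 cm.
The final image is virtual, 10.4 cm to the left of lens 2 (overall magnification ≈ -0.23).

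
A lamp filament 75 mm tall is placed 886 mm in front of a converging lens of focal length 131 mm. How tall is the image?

13.0 mm

1/d_i = 1/f − 1/d_o = 1/(131.0) − 1/(886) = 0.006505, so d_i = 153.7 mm.
m = −d_i/d_o = -0.1735.
|h_i| = |m|·h_o = 0.1735 × 75 = 13.0 mm. The image is real, inverted and reduced, on the far side of the lens.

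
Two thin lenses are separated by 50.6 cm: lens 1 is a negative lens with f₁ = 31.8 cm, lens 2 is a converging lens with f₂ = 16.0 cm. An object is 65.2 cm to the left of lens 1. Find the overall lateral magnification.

m = -0.0937

f₁ = −31.8 cm (diverging).
Lens 1: 1/d_i1 = 1/(-31.8) − 1/(65.2) = -0.04678, so d_i1 = -21.37 cm; m₁ = −d_i1/d_o1 = +0.3278.
d_o2 = 50.6 − (-21.37) = 71.97 cm.
Lens 2: 1/d_i2 = 1/(16.0) − 1/(71.97) = 0.04861, so d_i2 = 20.57 cm; m₂ = −d_i2/d_o2 = -0.2859.
m = m₁·m₂ = (+0.3278)(-0.2859) = -0.0937.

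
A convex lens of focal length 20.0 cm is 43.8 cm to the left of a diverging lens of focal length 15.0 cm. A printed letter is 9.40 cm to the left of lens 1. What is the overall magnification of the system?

m = +0.370

Lens 1: 1/d_i1 = 1/(20.0) − 1/(9.40) = -0.05638, so d_i1 = -17.74 cm; m₁ = −d_i1/d_o1 = +1.887.
d_o2 = 43.8 − (-17.74) = 61.54 cm.
f₂ = −15.0 cm (diverging).
Lens 2: 1/d_i2 = 1/(-15.0) − 1/(61.54) = -0.08292, so d_i2 = -12.06 cm; m₂ = −d_i2/d_o2 = +0.1960.
m = m₁·m₂ = (+1.887)(+0.1960) = +0.370.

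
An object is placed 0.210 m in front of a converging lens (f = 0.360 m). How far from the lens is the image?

Thin-lens equation: 1/v = 1/f − 1/u = 1/(0.3600) − 1/(0.210) = 2.778 − 4.762 = -1.984, so v = -0.504 m.
The image is virtual, upright and enlarged, on the same side as the object.

0.504 m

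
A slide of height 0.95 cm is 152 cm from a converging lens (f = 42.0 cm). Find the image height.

0.363 cm

1/d_i = 1/f − 1/d_o = 1/(42.00) − 1/(152) = 0.01723, so d_i = 58.04 cm.
m = −d_i/d_o = -0.3818.
|h_i| = |m|·h_o = 0.3818 × 0.95 = 0.363 cm. The image is real, inverted and reduced, on the far side of the lens.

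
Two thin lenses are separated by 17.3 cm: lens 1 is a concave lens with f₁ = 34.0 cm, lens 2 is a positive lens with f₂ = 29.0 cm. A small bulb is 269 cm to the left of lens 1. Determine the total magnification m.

f₁ = −34.0 cm (diverging).
Lens 1: 1/d_i1 = 1/(-34.0) − 1/(269) = -0.03313, so d_i1 = -30.18 cm; m₁ = −d_i1/d_o1 = +0.1122.
d_o2 = 17.3 − (-30.18) = 47.48 cm.
Lens 2: 1/d_i2 = 1/(29.0) − 1/(47.48) = 0.01342, so d_i2 = 74.51 cm; m₂ = −d_i2/d_o2 = -1.569.
m = m₁·m₂ = (+0.1122)(-1.569) = -0.176.

m = -0.176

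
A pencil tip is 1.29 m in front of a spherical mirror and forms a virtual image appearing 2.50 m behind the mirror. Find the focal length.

Virtual image ⇒ d_i = −2.50 m.
1/f = 1/d_o + 1/d_i = 1/(1.29) + 1/(-2.50) = 0.3752, so f = 2.67 m.
Since f is positive, the spherical mirror is concave.

f = 2.67 m (concave)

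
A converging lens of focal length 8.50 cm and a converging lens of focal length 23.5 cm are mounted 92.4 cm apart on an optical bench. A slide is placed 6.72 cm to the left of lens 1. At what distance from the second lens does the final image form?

Lens 1: 1/d_i1 = 1/f₁ − 1/d_o1 = 1/(8.50) − 1/(6.72) = -0.03116, so d_i1 = -32.09 cm.
The intermediate image is 32.09 cm to the left of lens 1 (virtual), which is 92.4 − (-32.09) = 124.5 cm to the left of lens 2, so d_o2 = +124.5 cm.
Lens 2: 1/d_i2 = 1/f₂ − 1/d_o2 = 1/(23.5) − 1/(124.5) = 0.03452, so d_i2 = 29.0 cm.
The final image is real, 29.0 cm to the right of lens 2 (overall magnification ≈ -1.1).

29.0 cm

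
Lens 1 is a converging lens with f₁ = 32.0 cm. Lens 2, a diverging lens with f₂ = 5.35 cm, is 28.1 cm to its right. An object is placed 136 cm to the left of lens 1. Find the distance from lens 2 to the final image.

Lens 1: 1/d_i1 = 1/f₁ − 1/d_o1 = 1/(32.0) − 1/(136) = 0.02390, so d_i1 = 41.85 cm.
The intermediate image is 41.85 cm to the right of lens 1, which lies 13.75 cm to the right of lens 2 — a virtual object — so d_o2 = −13.75 cm.
Lens 2 is diverging, so f₂ = −5.35 cm.
Lens 2: 1/d_i2 = 1/f₂ − 1/d_o2 = 1/(-5.35) − 1/(-13.75) = -0.1142, so d_i2 = -8.76 cm.
The final image is virtual, 8.76 cm to the left of lens 2 (overall magnification ≈ 0.20).

8.76 cm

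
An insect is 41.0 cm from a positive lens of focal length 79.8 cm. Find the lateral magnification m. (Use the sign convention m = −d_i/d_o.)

m = +2.06

1/d_i = 1/f − 1/d_o = 1/(79.80) − 1/(41.0) = -0.01186, so d_i = -84.32 cm.
m = −d_i/d_o = −(-84.32)/(41.0) = +2.06.
The image is virtual, upright and enlarged, on the same side as the object.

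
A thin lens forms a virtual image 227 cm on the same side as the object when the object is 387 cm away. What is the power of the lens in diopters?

Virtual image ⇒ d_i = −227 cm.
1/f = 1/d_o + 1/d_i = 1/(387) + 1/(-227) = -0.001821 cm⁻¹.
f = -549.1 cm = -5.491 m, so P = 1/f = -0.182 D.

P = -0.182 D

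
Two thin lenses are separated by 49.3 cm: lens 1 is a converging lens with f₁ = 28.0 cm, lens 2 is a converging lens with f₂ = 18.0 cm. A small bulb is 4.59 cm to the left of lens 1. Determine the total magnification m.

m = -0.585

Lens 1: 1/d_i1 = 1/(28.0) − 1/(4.59) = -0.1822, so d_i1 = -5.490 cm; m₁ = −d_i1/d_o1 = +1.196.
d_o2 = 49.3 − (-5.490) = 54.79 cm.
Lens 2: 1/d_i2 = 1/(18.0) − 1/(54.79) = 0.03730, so d_i2 = 26.81 cm; m₂ = −d_i2/d_o2 = -0.4893.
m = m₁·m₂ = (+1.196)(-0.4893) = -0.585.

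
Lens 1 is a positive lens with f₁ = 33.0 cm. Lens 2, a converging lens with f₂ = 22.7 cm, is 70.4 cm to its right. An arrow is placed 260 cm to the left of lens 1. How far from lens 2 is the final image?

Lens 1: 1/d_i1 = 1/f₁ − 1/d_o1 = 1/(33.0) − 1/(260) = 0.02646, so d_i1 = 37.80 cm.
The intermediate image is 37.80 cm to the right of lens 1, which is 70.4 − (37.80) = 32.60 cm to the left of lens 2, so d_o2 = +32.60 cm.
Lens 2: 1/d_i2 = 1/f₂ − 1/d_o2 = 1/(22.7) − 1/(32.60) = 0.01338, so d_i2 = 74.7 cm.
The final image is real, 74.7 cm to the right of lens 2 (overall magnification ≈ 0.33).

74.7 cm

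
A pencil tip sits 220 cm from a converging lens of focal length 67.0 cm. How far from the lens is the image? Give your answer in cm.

96.3 cm

Lens equation: 1/v = 1/f − 1/u = 1/(67.00) − 1/(220) = 0.01493 − 0.004545 = 0.01038, so v = 96.3 cm.
The image is real, inverted and reduced, on the far side of the lens.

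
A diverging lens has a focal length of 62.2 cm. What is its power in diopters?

For a diverging lens, f = −62.2 cm.
f = -62.2 cm = -0.622 m.
P = 1/f = 1/(-0.622 m) = -1.61 D.

P = -1.61 D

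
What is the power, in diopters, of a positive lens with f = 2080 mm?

f = 208 cm = 2.08 m.
P = 1/f = 1/(2.08 m) = +0.481 D.

P = +0.481 D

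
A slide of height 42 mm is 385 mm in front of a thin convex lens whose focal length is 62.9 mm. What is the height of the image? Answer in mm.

8.20 mm

1/d_i = 1/f − 1/d_o = 1/(62.90) − 1/(385) = 0.01330, so d_i = 75.18 mm.
m = −d_i/d_o = -0.1953.
|h_i| = |m|·h_o = 0.1953 × 42 = 8.20 mm. The image is real, inverted and reduced, on the far side of the lens.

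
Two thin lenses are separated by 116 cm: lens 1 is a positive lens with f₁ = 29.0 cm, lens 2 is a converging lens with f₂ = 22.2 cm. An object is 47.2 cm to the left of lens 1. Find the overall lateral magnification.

m = +1.90

Lens 1: 1/d_i1 = 1/(29.0) − 1/(47.2) = 0.01330, so d_i1 = 75.21 cm; m₁ = −d_i1/d_o1 = -1.593.
d_o2 = 116 − (75.21) = 40.79 cm.
Lens 2: 1/d_i2 = 1/(22.2) − 1/(40.79) = 0.02053, so d_i2 = 48.71 cm; m₂ = −d_i2/d_o2 = -1.194.
m = m₁·m₂ = (-1.593)(-1.194) = +1.90.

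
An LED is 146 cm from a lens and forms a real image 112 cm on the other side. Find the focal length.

f = 63.4 cm (converging)

Real image ⇒ d_i = +112 cm.
1/f = 1/d_o + 1/d_i = 1/(146) + 1/(112) = 0.01578, so f = 63.4 cm.
Since f is positive, the lens is converging.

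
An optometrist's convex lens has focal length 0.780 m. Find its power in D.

P = 1/f = 1/(0.780 m) = +1.28 D.

P = +1.28 D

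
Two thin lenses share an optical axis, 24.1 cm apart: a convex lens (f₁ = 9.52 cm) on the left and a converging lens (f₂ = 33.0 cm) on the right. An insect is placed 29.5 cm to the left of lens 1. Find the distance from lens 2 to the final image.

14.4 cm

Lens 1: 1/d_i1 = 1/f₁ − 1/d_o1 = 1/(9.52) − 1/(29.5) = 0.07114, so d_i1 = 14.06 cm.
The intermediate image is 14.06 cm to the right of lens 1, which is 24.1 − (14.06) = 10.04 cm to the left of lens 2, so d_o2 = +10.04 cm.
Lens 2: 1/d_i2 = 1/f₂ − 1/d_o2 = 1/(33.0) − 1/(10.04) = -0.06930, so d_i2 = -14.4 cm.
The final image is virtual, 14.4 cm to the left of lens 2 (overall magnification ≈ -0.68).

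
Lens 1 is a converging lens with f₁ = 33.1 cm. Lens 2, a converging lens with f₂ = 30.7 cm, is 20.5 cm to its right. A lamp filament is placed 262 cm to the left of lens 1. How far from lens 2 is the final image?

11.1 cm

Lens 1: 1/d_i1 = 1/f₁ − 1/d_o1 = 1/(33.1) − 1/(262) = 0.02639, so d_i1 = 37.89 cm.
The intermediate image is 37.89 cm to the right of lens 1, which lies 17.39 cm to the right of lens 2 — a virtual object — so d_o2 = −17.39 cm.
Lens 2: 1/d_i2 = 1/f₂ − 1/d_o2 = 1/(30.7) − 1/(-17.39) = 0.09008, so d_i2 = 11.1 cm.
The final image is real, 11.1 cm to the right of lens 2 (overall magnification ≈ -0.092).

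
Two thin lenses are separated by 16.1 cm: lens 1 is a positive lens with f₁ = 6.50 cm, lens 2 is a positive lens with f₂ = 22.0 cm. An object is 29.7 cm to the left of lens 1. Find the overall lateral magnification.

Lens 1: 1/d_i1 = 1/(6.50) − 1/(29.7) = 0.1202, so d_i1 = 8.321 cm; m₁ = −d_i1/d_o1 = -0.2802.
d_o2 = 16.1 − (8.321) = 7.779 cm.
Lens 2: 1/d_i2 = 1/(22.0) − 1/(7.779) = -0.08310, so d_i2 = -12.03 cm; m₂ = −d_i2/d_o2 = +1.547.
m = m₁·m₂ = (-0.2802)(+1.547) = -0.433.

m = -0.433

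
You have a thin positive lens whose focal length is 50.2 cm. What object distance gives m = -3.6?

64.1 cm

m = −d_i/d_o ⇒ d_i = −m·d_o.
1/f = 1/d_o + 1/d_i = 1/d_o − 1/(m·d_o) = (1 − 1/m)/d_o, so d_o = f(1 − 1/m) = (50.20)(1 − 1/(-3.6)) = 64.1 cm.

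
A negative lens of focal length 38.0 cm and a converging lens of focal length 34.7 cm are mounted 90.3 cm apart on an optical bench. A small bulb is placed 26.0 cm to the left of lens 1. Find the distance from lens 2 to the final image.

51.7 cm

Lens 1 is diverging, so f₁ = −38.0 cm.
Lens 1: 1/d_i1 = 1/f₁ − 1/d_o1 = 1/(-38.0) − 1/(26.0) = -0.06478, so d_i1 = -15.44 cm.
The intermediate image is 15.44 cm to the left of lens 1 (virtual), which is 90.3 − (-15.44) = 105.7 cm to the left of lens 2, so d_o2 = +105.7 cm.
Lens 2: 1/d_i2 = 1/f₂ − 1/d_o2 = 1/(34.7) − 1/(105.7) = 0.01936, so d_i2 = 51.7 cm.
The final image is real, 51.7 cm to the right of lens 2 (overall magnification ≈ -0.29).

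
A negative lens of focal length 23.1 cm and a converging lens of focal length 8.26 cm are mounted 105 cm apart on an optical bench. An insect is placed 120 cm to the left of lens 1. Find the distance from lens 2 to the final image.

Lens 1 is diverging, so f₁ = −23.1 cm.
Lens 1: 1/d_i1 = 1/f₁ − 1/d_o1 = 1/(-23.1) − 1/(120) = -0.05162, so d_i1 = -19.37 cm.
The intermediate image is 19.37 cm to the left of lens 1 (virtual), which is 105 − (-19.37) = 124.4 cm to the left of lens 2, so d_o2 = +124.4 cm.
Lens 2: 1/d_i2 = 1/f₂ − 1/d_o2 = 1/(8.26) − 1/(124.4) = 0.1130, so d_i2 = 8.85 cm.
The final image is real, 8.85 cm to the right of lens 2 (overall magnification ≈ -0.011).

8.85 cm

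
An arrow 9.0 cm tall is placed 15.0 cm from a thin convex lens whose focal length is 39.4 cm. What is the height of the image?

14.5 cm

1/d_i = 1/f − 1/d_o = 1/(39.40) − 1/(15.0) = -0.04129, so d_i = -24.22 cm.
m = −d_i/d_o = +1.615.
|h_i| = |m|·h_o = 1.615 × 9.0 = 14.5 cm. The image is virtual, upright and enlarged, on the same side as the object.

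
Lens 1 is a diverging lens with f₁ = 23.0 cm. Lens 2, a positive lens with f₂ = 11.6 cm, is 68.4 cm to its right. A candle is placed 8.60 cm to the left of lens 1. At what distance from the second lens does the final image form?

13.7 cm

Lens 1 is diverging, so f₁ = −23.0 cm.
Lens 1: 1/d_i1 = 1/f₁ − 1/d_o1 = 1/(-23.0) − 1/(8.60) = -0.1598, so d_i1 = -6.259 cm.
The intermediate image is 6.259 cm to the left of lens 1 (virtual), which is 68.4 − (-6.259) = 74.66 cm to the left of lens 2, so d_o2 = +74.66 cm.
Lens 2: 1/d_i2 = 1/f₂ − 1/d_o2 = 1/(11.6) − 1/(74.66) = 0.07281, so d_i2 = 13.7 cm.
The final image is real, 13.7 cm to the right of lens 2 (overall magnification ≈ -0.13).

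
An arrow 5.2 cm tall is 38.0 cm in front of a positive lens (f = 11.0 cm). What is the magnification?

1/d_i = 1/f − 1/d_o = 1/(11.00) − 1/(38.0) = 0.06459, so d_i = 15.48 cm.
m = −d_i/d_o = −(15.48)/(38.0) = -0.407.
The image is real, inverted and reduced, on the far side of the lens.

m = -0.407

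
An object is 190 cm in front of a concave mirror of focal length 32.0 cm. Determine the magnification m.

m = -0.203

1/d_i = 1/f − 1/d_o = 1/(32.00) − 1/(190) = 0.02599, so d_i = 38.48 cm.
m = −d_i/d_o = −(38.48)/(190) = -0.203.
The image is real, inverted and reduced, in front of the mirror.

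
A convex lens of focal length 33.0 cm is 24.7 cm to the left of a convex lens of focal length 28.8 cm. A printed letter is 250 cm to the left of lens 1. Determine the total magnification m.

Lens 1: 1/d_i1 = 1/(33.0) − 1/(250) = 0.02630, so d_i1 = 38.02 cm; m₁ = −d_i1/d_o1 = -0.1521.
d_o2 = 24.7 − (38.02) = -13.32 cm (virtual object).
Lens 2: 1/d_i2 = 1/(28.8) − 1/(-13.32) = 0.1098, so d_i2 = 9.108 cm; m₂ = −d_i2/d_o2 = +0.6838.
m = m₁·m₂ = (-0.1521)(+0.6838) = -0.104.

m = -0.104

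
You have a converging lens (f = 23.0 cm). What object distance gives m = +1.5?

7.67 cm

m = −d_i/d_o ⇒ d_i = −m·d_o.
1/f = 1/d_o + 1/d_i = 1/d_o − 1/(m·d_o) = (1 − 1/m)/d_o, so d_o = f(1 − 1/m) = (23.00)(1 − 1/(+1.5)) = 7.67 cm.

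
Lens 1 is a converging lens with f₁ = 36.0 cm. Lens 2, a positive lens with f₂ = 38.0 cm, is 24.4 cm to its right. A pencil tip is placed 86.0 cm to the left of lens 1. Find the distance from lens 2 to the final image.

Lens 1: 1/d_i1 = 1/f₁ − 1/d_o1 = 1/(36.0) − 1/(86.0) = 0.01615, so d_i1 = 61.92 cm.
The intermediate image is 61.92 cm to the right of lens 1, which lies 37.52 cm to the right of lens 2 — a virtual object — so d_o2 = −37.52 cm.
Lens 2: 1/d_i2 = 1/f₂ − 1/d_o2 = 1/(38.0) − 1/(-37.52) = 0.05297, so d_i2 = 18.9 cm.
The final image is real, 18.9 cm to the right of lens 2 (overall magnification ≈ -0.36).

18.9 cm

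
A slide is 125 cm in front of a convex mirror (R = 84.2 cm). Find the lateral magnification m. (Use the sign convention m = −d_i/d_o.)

m = +0.252

f = R/2 = 84.2/2 = 42.10 cm; for a convex mirror, f = -42.10 cm.
1/d_i = 1/f − 1/d_o = 1/(-42.10) − 1/(125) = -0.03175, so d_i = -31.49 cm.
m = −d_i/d_o = −(-31.49)/(125) = +0.252.
The image is virtual, upright and reduced, behind the mirror.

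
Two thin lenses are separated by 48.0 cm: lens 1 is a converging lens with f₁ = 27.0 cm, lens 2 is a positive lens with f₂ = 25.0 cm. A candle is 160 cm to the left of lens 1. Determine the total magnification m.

m = -0.535

Lens 1: 1/d_i1 = 1/(27.0) − 1/(160) = 0.03079, so d_i1 = 32.48 cm; m₁ = −d_i1/d_o1 = -0.2030.
d_o2 = 48.0 − (32.48) = 15.52 cm.
Lens 2: 1/d_i2 = 1/(25.0) − 1/(15.52) = -0.02443, so d_i2 = -40.93 cm; m₂ = −d_i2/d_o2 = +2.637.
m = m₁·m₂ = (-0.2030)(+2.637) = -0.535.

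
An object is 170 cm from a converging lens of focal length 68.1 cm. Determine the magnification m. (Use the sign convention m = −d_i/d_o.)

1/d_i = 1/f − 1/d_o = 1/(68.10) − 1/(170) = 0.008802, so d_i = 113.6 cm.
m = −d_i/d_o = −(113.6)/(170) = -0.668.
The image is real, inverted and reduced, on the far side of the lens.

m = -0.668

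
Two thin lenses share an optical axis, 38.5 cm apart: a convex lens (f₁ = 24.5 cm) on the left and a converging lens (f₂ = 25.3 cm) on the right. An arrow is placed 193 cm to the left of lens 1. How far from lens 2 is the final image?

17.8 cm

Lens 1: 1/d_i1 = 1/f₁ − 1/d_o1 = 1/(24.5) − 1/(193) = 0.03563, so d_i1 = 28.06 cm.
The intermediate image is 28.06 cm to the right of lens 1, which is 38.5 − (28.06) = 10.44 cm to the left of lens 2, so d_o2 = +10.44 cm.
Lens 2: 1/d_i2 = 1/f₂ − 1/d_o2 = 1/(25.3) − 1/(10.44) = -0.05626, so d_i2 = -17.8 cm.
The final image is virtual, 17.8 cm to the left of lens 2 (overall magnification ≈ -0.25).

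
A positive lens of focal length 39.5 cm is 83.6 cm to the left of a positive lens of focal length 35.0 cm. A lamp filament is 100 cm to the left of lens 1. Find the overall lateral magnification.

Lens 1: 1/d_i1 = 1/(39.5) − 1/(100) = 0.01532, so d_i1 = 65.29 cm; m₁ = −d_i1/d_o1 = -0.6529.
d_o2 = 83.6 − (65.29) = 18.31 cm.
Lens 2: 1/d_i2 = 1/(35.0) − 1/(18.31) = -0.02604, so d_i2 = -38.40 cm; m₂ = −d_i2/d_o2 = +2.097.
m = m₁·m₂ = (-0.6529)(+2.097) = -1.37.

m = -1.37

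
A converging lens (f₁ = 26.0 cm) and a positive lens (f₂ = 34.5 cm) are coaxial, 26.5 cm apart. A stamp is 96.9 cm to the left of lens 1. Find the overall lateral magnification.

Lens 1: 1/d_i1 = 1/(26.0) − 1/(96.9) = 0.02814, so d_i1 = 35.53 cm; m₁ = −d_i1/d_o1 = -0.3667.
d_o2 = 26.5 − (35.53) = -9.030 cm (virtual object).
Lens 2: 1/d_i2 = 1/(34.5) − 1/(-9.030) = 0.1397, so d_i2 = 7.157 cm; m₂ = −d_i2/d_o2 = +0.7926.
m = m₁·m₂ = (-0.3667)(+0.7926) = -0.291.

m = -0.291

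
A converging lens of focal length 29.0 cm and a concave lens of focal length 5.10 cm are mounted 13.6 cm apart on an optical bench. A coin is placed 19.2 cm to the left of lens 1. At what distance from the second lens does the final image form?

4.76 cm

Lens 1: 1/d_i1 = 1/f₁ − 1/d_o1 = 1/(29.0) − 1/(19.2) = -0.01760, so d_i1 = -56.82 cm.
The intermediate image is 56.82 cm to the left of lens 1 (virtual), which is 13.6 − (-56.82) = 70.42 cm to the left of lens 2, so d_o2 = +70.42 cm.
Lens 2 is diverging, so f₂ = −5.10 cm.
Lens 2: 1/d_i2 = 1/f₂ − 1/d_o2 = 1/(-5.10) − 1/(70.42) = -0.2103, so d_i2 = -4.76 cm.
The final image is virtual, 4.76 cm to the left of lens 2 (overall magnification ≈ 0.20).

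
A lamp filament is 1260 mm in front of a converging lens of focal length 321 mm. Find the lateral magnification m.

m = -0.342

1/d_i = 1/f − 1/d_o = 1/(321.0) − 1/(1260) = 0.002322, so d_i = 430.7 mm.
m = −d_i/d_o = −(430.7)/(1260) = -0.342.
The image is real, inverted and reduced, on the far side of the lens.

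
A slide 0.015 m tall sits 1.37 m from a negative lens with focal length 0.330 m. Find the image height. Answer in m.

0.00291 m

For a negative lens, f = -0.330 m.
1/d_i = 1/f − 1/d_o = 1/(-0.3300) − 1/(1.37) = -3.760, so d_i = -0.2659 m.
m = −d_i/d_o = +0.1941.
|h_i| = |m|·h_o = 0.1941 × 0.015 = 0.00291 m. The image is virtual, upright and reduced, on the same side as the object.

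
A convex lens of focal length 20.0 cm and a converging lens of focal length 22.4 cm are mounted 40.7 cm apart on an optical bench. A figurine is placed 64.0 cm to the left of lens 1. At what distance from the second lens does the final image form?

24.1 cm

Lens 1: 1/d_i1 = 1/f₁ − 1/d_o1 = 1/(20.0) − 1/(64.0) = 0.03438, so d_i1 = 29.09 cm.
The intermediate image is 29.09 cm to the right of lens 1, which is 40.7 − (29.09) = 11.61 cm to the left of lens 2, so d_o2 = +11.61 cm.
Lens 2: 1/d_i2 = 1/f₂ − 1/d_o2 = 1/(22.4) − 1/(11.61) = -0.04149, so d_i2 = -24.1 cm.
The final image is virtual, 24.1 cm to the left of lens 2 (overall magnification ≈ -0.94).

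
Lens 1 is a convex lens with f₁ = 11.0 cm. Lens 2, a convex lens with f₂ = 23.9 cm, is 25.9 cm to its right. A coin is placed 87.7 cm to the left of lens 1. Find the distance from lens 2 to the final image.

Lens 1: 1/d_i1 = 1/f₁ − 1/d_o1 = 1/(11.0) − 1/(87.7) = 0.07951, so d_i1 = 12.58 cm.
The intermediate image is 12.58 cm to the right of lens 1, which is 25.9 − (12.58) = 13.32 cm to the left of lens 2, so d_o2 = +13.32 cm.
Lens 2: 1/d_i2 = 1/f₂ − 1/d_o2 = 1/(23.9) − 1/(13.32) = -0.03323, so d_i2 = -30.1 cm.
The final image is virtual, 30.1 cm to the left of lens 2 (overall magnification ≈ -0.32).

30.1 cm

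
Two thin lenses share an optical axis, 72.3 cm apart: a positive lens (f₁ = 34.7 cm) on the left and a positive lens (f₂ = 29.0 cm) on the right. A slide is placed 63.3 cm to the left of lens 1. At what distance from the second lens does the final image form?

Lens 1: 1/d_i1 = 1/f₁ − 1/d_o1 = 1/(34.7) − 1/(63.3) = 0.01302, so d_i1 = 76.80 cm.
The intermediate image is 76.80 cm to the right of lens 1, which lies 4.500 cm to the right of lens 2 — a virtual object — so d_o2 = −4.500 cm.
Lens 2: 1/d_i2 = 1/f₂ − 1/d_o2 = 1/(29.0) − 1/(-4.500) = 0.2567, so d_i2 = 3.90 cm.
The final image is real, 3.90 cm to the right of lens 2 (overall magnification ≈ -1.1).

3.90 cm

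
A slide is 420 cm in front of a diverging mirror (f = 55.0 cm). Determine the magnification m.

For a diverging mirror, f = -55.0 cm.
1/d_i = 1/f − 1/d_o = 1/(-55.00) − 1/(420) = -0.02056, so d_i = -48.63 cm.
m = −d_i/d_o = −(-48.63)/(420) = +0.116.
The image is virtual, upright and reduced, behind the mirror.

m = +0.116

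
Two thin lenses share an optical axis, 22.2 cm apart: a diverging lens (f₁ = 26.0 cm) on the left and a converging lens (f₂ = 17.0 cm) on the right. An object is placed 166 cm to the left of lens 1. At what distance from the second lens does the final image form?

27.4 cm

Lens 1 is diverging, so f₁ = −26.0 cm.
Lens 1: 1/d_i1 = 1/f₁ − 1/d_o1 = 1/(-26.0) − 1/(166) = -0.04449, so d_i1 = -22.48 cm.
The intermediate image is 22.48 cm to the left of lens 1 (virtual), which is 22.2 − (-22.48) = 44.68 cm to the left of lens 2, so d_o2 = +44.68 cm.
Lens 2: 1/d_i2 = 1/f₂ − 1/d_o2 = 1/(17.0) − 1/(44.68) = 0.03644, so d_i2 = 27.4 cm.
The final image is real, 27.4 cm to the right of lens 2 (overall magnification ≈ -0.083).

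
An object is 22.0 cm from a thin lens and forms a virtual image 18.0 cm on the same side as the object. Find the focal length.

Virtual image ⇒ d_i = −18.0 cm.
1/f = 1/d_o + 1/d_i = 1/(22.0) + 1/(-18.0) = -0.01010, so f = -99.0 cm.
Since f is negative, the thin lens is diverging.

f = -99.0 cm (diverging)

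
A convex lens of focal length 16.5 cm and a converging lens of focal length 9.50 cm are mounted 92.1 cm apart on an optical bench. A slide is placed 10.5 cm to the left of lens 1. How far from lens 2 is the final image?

10.3 cm

Lens 1: 1/d_i1 = 1/f₁ − 1/d_o1 = 1/(16.5) − 1/(10.5) = -0.03463, so d_i1 = -28.88 cm.
The intermediate image is 28.88 cm to the left of lens 1 (virtual), which is 92.1 − (-28.88) = 121.0 cm to the left of lens 2, so d_o2 = +121.0 cm.
Lens 2: 1/d_i2 = 1/f₂ − 1/d_o2 = 1/(9.50) − 1/(121.0) = 0.09700, so d_i2 = 10.3 cm.
The final image is real, 10.3 cm to the right of lens 2 (overall magnification ≈ -0.23).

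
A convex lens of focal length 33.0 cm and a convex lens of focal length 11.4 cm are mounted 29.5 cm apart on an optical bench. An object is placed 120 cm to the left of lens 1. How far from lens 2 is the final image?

6.66 cm

Lens 1: 1/d_i1 = 1/f₁ − 1/d_o1 = 1/(33.0) − 1/(120) = 0.02197, so d_i1 = 45.52 cm.
The intermediate image is 45.52 cm to the right of lens 1, which lies 16.02 cm to the right of lens 2 — a virtual object — so d_o2 = −16.02 cm.
Lens 2: 1/d_i2 = 1/f₂ − 1/d_o2 = 1/(11.4) − 1/(-16.02) = 0.1501, so d_i2 = 6.66 cm.
The final image is real, 6.66 cm to the right of lens 2 (overall magnification ≈ -0.16).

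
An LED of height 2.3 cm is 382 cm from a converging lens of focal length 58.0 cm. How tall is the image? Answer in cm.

1/d_i = 1/f − 1/d_o = 1/(58.00) − 1/(382) = 0.01462, so d_i = 68.38 cm.
m = −d_i/d_o = -0.1790.
|h_i| = |m|·h_o = 0.1790 × 2.3 = 0.412 cm. The image is real, inverted and reduced, on the far side of the lens.

0.412 cm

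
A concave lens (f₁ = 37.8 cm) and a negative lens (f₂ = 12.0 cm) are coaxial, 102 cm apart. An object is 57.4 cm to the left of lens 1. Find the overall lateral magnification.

m = +0.0348

f₁ = −37.8 cm (diverging).
Lens 1: 1/d_i1 = 1/(-37.8) − 1/(57.4) = -0.04388, so d_i1 = -22.79 cm; m₁ = −d_i1/d_o1 = +0.3970.
d_o2 = 102 − (-22.79) = 124.8 cm.
f₂ = −12.0 cm (diverging).
Lens 2: 1/d_i2 = 1/(-12.0) − 1/(124.8) = -0.09135, so d_i2 = -10.95 cm; m₂ = −d_i2/d_o2 = +0.08772.
m = m₁·m₂ = (+0.3970)(+0.08772) = +0.0348.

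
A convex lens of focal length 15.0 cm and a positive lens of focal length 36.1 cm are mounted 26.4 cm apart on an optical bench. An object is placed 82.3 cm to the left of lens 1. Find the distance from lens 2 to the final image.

10.4 cm

Lens 1: 1/d_i1 = 1/f₁ − 1/d_o1 = 1/(15.0) − 1/(82.3) = 0.05452, so d_i1 = 18.34 cm.
The intermediate image is 18.34 cm to the right of lens 1, which is 26.4 − (18.34) = 8.060 cm to the left of lens 2, so d_o2 = +8.060 cm.
Lens 2: 1/d_i2 = 1/f₂ − 1/d_o2 = 1/(36.1) − 1/(8.060) = -0.09637, so d_i2 = -10.4 cm.
The final image is virtual, 10.4 cm to the left of lens 2 (overall magnification ≈ -0.29).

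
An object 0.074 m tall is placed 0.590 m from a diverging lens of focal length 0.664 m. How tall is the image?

0.0392 m

For a diverging lens, f = -0.664 m.
1/d_i = 1/f − 1/d_o = 1/(-0.6640) − 1/(0.590) = -3.201, so d_i = -0.3124 m.
m = −d_i/d_o = +0.5295.
|h_i| = |m|·h_o = 0.5295 × 0.074 = 0.0392 m. The image is virtual, upright and reduced, on the same side as the object.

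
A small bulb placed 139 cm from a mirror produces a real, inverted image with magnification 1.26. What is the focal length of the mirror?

f = 77.5 cm (concave)

m = −d_i/d_o ⇒ d_i = −m·d_o = −(-1.26)·(139) = 175.1 cm.
1/f = 1/d_o + 1/d_i = 1/(139) + 1/(175.1) = 0.01291, so f = 77.5 cm.
Since f is positive, the mirror is concave.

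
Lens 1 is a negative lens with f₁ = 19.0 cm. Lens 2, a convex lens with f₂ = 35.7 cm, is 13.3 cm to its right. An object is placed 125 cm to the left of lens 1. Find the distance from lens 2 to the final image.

180 cm

Lens 1 is diverging, so f₁ = −19.0 cm.
Lens 1: 1/d_i1 = 1/f₁ − 1/d_o1 = 1/(-19.0) − 1/(125) = -0.06063, so d_i1 = -16.49 cm.
The intermediate image is 16.49 cm to the left of lens 1 (virtual), which is 13.3 − (-16.49) = 29.79 cm to the left of lens 2, so d_o2 = +29.79 cm.
Lens 2: 1/d_i2 = 1/f₂ − 1/d_o2 = 1/(35.7) − 1/(29.79) = -0.005557, so d_i2 = -180 cm.
The final image is virtual, 180 cm to the left of lens 2 (overall magnification ≈ 0.80).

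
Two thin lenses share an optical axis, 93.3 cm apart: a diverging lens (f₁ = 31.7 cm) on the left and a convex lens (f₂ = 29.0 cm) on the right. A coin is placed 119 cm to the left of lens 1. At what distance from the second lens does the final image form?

38.4 cm

Lens 1 is diverging, so f₁ = −31.7 cm.
Lens 1: 1/d_i1 = 1/f₁ − 1/d_o1 = 1/(-31.7) − 1/(119) = -0.03995, so d_i1 = -25.03 cm.
The intermediate image is 25.03 cm to the left of lens 1 (virtual), which is 93.3 − (-25.03) = 118.3 cm to the left of lens 2, so d_o2 = +118.3 cm.
Lens 2: 1/d_i2 = 1/f₂ − 1/d_o2 = 1/(29.0) − 1/(118.3) = 0.02603, so d_i2 = 38.4 cm.
The final image is real, 38.4 cm to the right of lens 2 (overall magnification ≈ -0.068).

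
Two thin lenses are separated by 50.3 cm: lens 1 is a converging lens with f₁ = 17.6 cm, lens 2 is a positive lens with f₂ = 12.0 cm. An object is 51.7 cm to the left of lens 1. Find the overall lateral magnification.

m = +0.533

Lens 1: 1/d_i1 = 1/(17.6) − 1/(51.7) = 0.03748, so d_i1 = 26.68 cm; m₁ = −d_i1/d_o1 = -0.5161.
d_o2 = 50.3 − (26.68) = 23.62 cm.
Lens 2: 1/d_i2 = 1/(12.0) − 1/(23.62) = 0.04100, so d_i2 = 24.39 cm; m₂ = −d_i2/d_o2 = -1.033.
m = m₁·m₂ = (-0.5161)(-1.033) = +0.533.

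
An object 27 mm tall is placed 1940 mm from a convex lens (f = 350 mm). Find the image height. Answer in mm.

5.94 mm

1/d_i = 1/f − 1/d_o = 1/(350.0) − 1/(1940) = 0.002342, so d_i = 427.0 mm.
m = −d_i/d_o = -0.2201.
|h_i| = |m|·h_o = 0.2201 × 27 = 5.94 mm. The image is real, inverted and reduced, on the far side of the lens.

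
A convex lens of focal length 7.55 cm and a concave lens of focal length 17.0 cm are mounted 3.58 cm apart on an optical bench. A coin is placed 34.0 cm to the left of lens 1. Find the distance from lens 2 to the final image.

Lens 1: 1/d_i1 = 1/f₁ − 1/d_o1 = 1/(7.55) − 1/(34.0) = 0.1030, so d_i1 = 9.705 cm.
The intermediate image is 9.705 cm to the right of lens 1, which lies 6.125 cm to the right of lens 2 — a virtual object — so d_o2 = −6.125 cm.
Lens 2 is diverging, so f₂ = −17.0 cm.
Lens 2: 1/d_i2 = 1/f₂ − 1/d_o2 = 1/(-17.0) − 1/(-6.125) = 0.1044, so d_i2 = 9.57 cm.
The final image is real, 9.57 cm to the right of lens 2 (overall magnification ≈ -0.45).

9.57 cm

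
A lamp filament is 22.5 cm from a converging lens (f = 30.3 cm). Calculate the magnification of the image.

m = +3.88

1/d_i = 1/f − 1/d_o = 1/(30.30) − 1/(22.5) = -0.01144, so d_i = -87.40 cm.
m = −d_i/d_o = −(-87.40)/(22.5) = +3.88.
The image is virtual, upright and enlarged, on the same side as the object.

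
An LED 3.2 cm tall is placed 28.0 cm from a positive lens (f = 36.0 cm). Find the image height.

1/d_i = 1/f − 1/d_o = 1/(36.00) − 1/(28.0) = -0.007937, so d_i = -126.0 cm.
m = −d_i/d_o = +4.500.
|h_i| = |m|·h_o = 4.500 × 3.2 = 14.4 cm. The image is virtual, upright and enlarged, on the same side as the object.

14.4 cm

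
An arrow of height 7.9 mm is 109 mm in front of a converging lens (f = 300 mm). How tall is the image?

1/d_i = 1/f − 1/d_o = 1/(300.0) − 1/(109) = -0.005841, so d_i = -171.2 mm.
m = −d_i/d_o = +1.571.
|h_i| = |m|·h_o = 1.571 × 7.9 = 12.4 mm. The image is virtual, upright and enlarged, on the same side as the object.

12.4 mm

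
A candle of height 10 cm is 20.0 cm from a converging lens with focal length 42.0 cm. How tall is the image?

1/d_i = 1/f − 1/d_o = 1/(42.00) − 1/(20.0) = -0.02619, so d_i = -38.18 cm.
m = −d_i/d_o = +1.909.
|h_i| = |m|·h_o = 1.909 × 10 = 19.1 cm. The image is virtual, upright and enlarged, on the same side as the object.

19.1 cm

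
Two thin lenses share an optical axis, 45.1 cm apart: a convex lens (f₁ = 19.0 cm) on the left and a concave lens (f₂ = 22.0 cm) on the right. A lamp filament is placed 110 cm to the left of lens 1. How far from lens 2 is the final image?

Lens 1: 1/d_i1 = 1/f₁ − 1/d_o1 = 1/(19.0) − 1/(110) = 0.04354, so d_i1 = 22.97 cm.
The intermediate image is 22.97 cm to the right of lens 1, which is 45.1 − (22.97) = 22.13 cm to the left of lens 2, so d_o2 = +22.13 cm.
Lens 2 is diverging, so f₂ = −22.0 cm.
Lens 2: 1/d_i2 = 1/f₂ − 1/d_o2 = 1/(-22.0) − 1/(22.13) = -0.09064, so d_i2 = -11.0 cm.
The final image is virtual, 11.0 cm to the left of lens 2 (overall magnification ≈ -0.10).

11.0 cm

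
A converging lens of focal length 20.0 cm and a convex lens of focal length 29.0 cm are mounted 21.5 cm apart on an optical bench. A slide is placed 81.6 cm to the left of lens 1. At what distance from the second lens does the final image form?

Lens 1: 1/d_i1 = 1/f₁ − 1/d_o1 = 1/(20.0) − 1/(81.6) = 0.03775, so d_i1 = 26.49 cm.
The intermediate image is 26.49 cm to the right of lens 1, which lies 4.990 cm to the right of lens 2 — a virtual object — so d_o2 = −4.990 cm.
Lens 2: 1/d_i2 = 1/f₂ − 1/d_o2 = 1/(29.0) − 1/(-4.990) = 0.2349, so d_i2 = 4.26 cm.
The final image is real, 4.26 cm to the right of lens 2 (overall magnification ≈ -0.28).

4.26 cm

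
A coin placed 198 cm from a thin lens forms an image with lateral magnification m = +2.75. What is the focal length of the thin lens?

f = 311 cm (converging)

m = −d_i/d_o ⇒ d_i = −m·d_o = −(+2.75)·(198) = -544.5 cm.
1/f = 1/d_o + 1/d_i = 1/(198) + 1/(-544.5) = 0.003214, so f = 311 cm.
Since f is positive, the thin lens is converging.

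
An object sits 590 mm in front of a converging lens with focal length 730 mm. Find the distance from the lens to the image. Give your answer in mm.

Thin-lens equation: 1/q = 1/f − 1/p = 1/(730.0) − 1/(590) = 0.001370 − 0.001695 = -0.0003251, so q = -3080 mm.
The image is virtual, upright and enlarged, on the same side as the object.

3080 mm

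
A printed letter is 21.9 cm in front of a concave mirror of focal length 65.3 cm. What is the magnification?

m = +1.50

1/d_i = 1/f − 1/d_o = 1/(65.30) − 1/(21.9) = -0.03035, so d_i = -32.95 cm.
m = −d_i/d_o = −(-32.95)/(21.9) = +1.50.
The image is virtual, upright and enlarged, behind the mirror.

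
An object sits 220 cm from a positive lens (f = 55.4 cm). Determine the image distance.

Thin-lens equation: 1/q = 1/f − 1/p = 1/(55.40) − 1/(220) = 0.01805 − 0.004545 = 0.01351, so q = 74.0 cm.
The image is real, inverted and reduced, on the far side of the lens.

74.0 cm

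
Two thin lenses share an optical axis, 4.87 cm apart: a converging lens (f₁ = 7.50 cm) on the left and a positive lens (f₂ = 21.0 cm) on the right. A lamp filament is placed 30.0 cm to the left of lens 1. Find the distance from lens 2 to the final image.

4.12 cm

Lens 1: 1/d_i1 = 1/f₁ − 1/d_o1 = 1/(7.50) − 1/(30.0) = 0.1000, so d_i1 = 10.00 cm.
The intermediate image is 10.00 cm to the right of lens 1, which lies 5.130 cm to the right of lens 2 — a virtual object — so d_o2 = −5.130 cm.
Lens 2: 1/d_i2 = 1/f₂ − 1/d_o2 = 1/(21.0) − 1/(-5.130) = 0.2426, so d_i2 = 4.12 cm.
The final image is real, 4.12 cm to the right of lens 2 (overall magnification ≈ -0.27).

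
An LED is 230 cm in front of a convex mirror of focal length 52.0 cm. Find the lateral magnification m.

For a convex mirror, f = -52.0 cm.
1/d_i = 1/f − 1/d_o = 1/(-52.00) − 1/(230) = -0.02358, so d_i = -42.41 cm.
m = −d_i/d_o = −(-42.41)/(230) = +0.184.
The image is virtual, upright and reduced, behind the mirror.

m = +0.184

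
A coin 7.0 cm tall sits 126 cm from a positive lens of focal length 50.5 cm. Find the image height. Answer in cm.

4.68 cm

1/d_i = 1/f − 1/d_o = 1/(50.50) − 1/(126) = 0.01187, so d_i = 84.28 cm.
m = −d_i/d_o = -0.6689.
|h_i| = |m|·h_o = 0.6689 × 7.0 = 4.68 cm. The image is real, inverted and reduced, on the far side of the lens.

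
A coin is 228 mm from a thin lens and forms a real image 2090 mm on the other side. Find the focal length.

Real image ⇒ d_i = +2090 mm.
1/f = 1/d_o + 1/d_i = 1/(228) + 1/(2090) = 0.004864, so f = 206 mm.
Since f is positive, the thin lens is converging.

f = 206 mm (converging)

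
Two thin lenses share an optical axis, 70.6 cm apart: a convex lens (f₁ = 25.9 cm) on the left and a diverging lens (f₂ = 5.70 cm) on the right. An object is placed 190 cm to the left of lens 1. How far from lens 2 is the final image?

5.00 cm

Lens 1: 1/d_i1 = 1/f₁ − 1/d_o1 = 1/(25.9) − 1/(190) = 0.03335, so d_i1 = 29.99 cm.
The intermediate image is 29.99 cm to the right of lens 1, which is 70.6 − (29.99) = 40.61 cm to the left of lens 2, so d_o2 = +40.61 cm.
Lens 2 is diverging, so f₂ = −5.70 cm.
Lens 2: 1/d_i2 = 1/f₂ − 1/d_o2 = 1/(-5.70) − 1/(40.61) = -0.2001, so d_i2 = -5.00 cm.
The final image is virtual, 5.00 cm to the left of lens 2 (overall magnification ≈ -0.019).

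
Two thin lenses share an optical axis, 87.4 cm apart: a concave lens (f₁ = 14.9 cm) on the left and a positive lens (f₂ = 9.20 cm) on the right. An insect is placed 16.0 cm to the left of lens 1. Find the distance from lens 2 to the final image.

10.2 cm

Lens 1 is diverging, so f₁ = −14.9 cm.
Lens 1: 1/d_i1 = 1/f₁ − 1/d_o1 = 1/(-14.9) − 1/(16.0) = -0.1296, so d_i1 = -7.715 cm.
The intermediate image is 7.715 cm to the left of lens 1 (virtual), which is 87.4 − (-7.715) = 95.12 cm to the left of lens 2, so d_o2 = +95.12 cm.
Lens 2: 1/d_i2 = 1/f₂ − 1/d_o2 = 1/(9.20) − 1/(95.12) = 0.09818, so d_i2 = 10.2 cm.
The final image is real, 10.2 cm to the right of lens 2 (overall magnification ≈ -0.052).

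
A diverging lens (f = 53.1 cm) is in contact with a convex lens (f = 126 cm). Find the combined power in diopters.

P₁ = 1/f₁ = 1/(-0.531 m) = -1.883 D; P₂ = 1/f₂ = 1/(1.26 m) = +0.7937 D.
For thin lenses in contact, P = P₁ + P₂ = (-1.883) + (+0.7937) = -1.09 D.

P = -1.09 D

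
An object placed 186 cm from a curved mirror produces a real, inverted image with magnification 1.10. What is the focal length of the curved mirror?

f = 97.4 cm (concave)

m = −d_i/d_o ⇒ d_i = −m·d_o = −(-1.10)·(186) = 204.6 cm.
1/f = 1/d_o + 1/d_i = 1/(186) + 1/(204.6) = 0.01026, so f = 97.4 cm.
Since f is positive, the curved mirror is concave.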